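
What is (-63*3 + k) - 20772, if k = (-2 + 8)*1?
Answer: -20955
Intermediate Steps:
k = 6 (k = 6*1 = 6)
(-63*3 + k) - 20772 = (-63*3 + 6) - 20772 = (-189 + 6) - 20772 = -183 - 20772 = -20955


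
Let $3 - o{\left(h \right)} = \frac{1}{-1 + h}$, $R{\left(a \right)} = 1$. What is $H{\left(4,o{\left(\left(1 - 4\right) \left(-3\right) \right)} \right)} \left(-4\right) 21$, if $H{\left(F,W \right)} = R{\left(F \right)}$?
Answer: $-84$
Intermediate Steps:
$o{\left(h \right)} = 3 - \frac{1}{-1 + h}$
$H{\left(F,W \right)} = 1$
$H{\left(4,o{\left(\left(1 - 4\right) \left(-3\right) \right)} \right)} \left(-4\right) 21 = 1 \left(-4\right) 21 = \left(-4\right) 21 = -84$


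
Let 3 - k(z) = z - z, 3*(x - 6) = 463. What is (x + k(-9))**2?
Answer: 240100/9 ≈ 26678.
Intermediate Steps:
x = 481/3 (x = 6 + (1/3)*463 = 6 + 463/3 = 481/3 ≈ 160.33)
k(z) = 3 (k(z) = 3 - (z - z) = 3 - 1*0 = 3 + 0 = 3)
(x + k(-9))**2 = (481/3 + 3)**2 = (490/3)**2 = 240100/9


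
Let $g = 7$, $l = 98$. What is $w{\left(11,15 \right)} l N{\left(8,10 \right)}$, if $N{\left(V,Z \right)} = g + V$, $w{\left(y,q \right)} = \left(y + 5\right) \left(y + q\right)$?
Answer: $611520$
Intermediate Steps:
$w{\left(y,q \right)} = \left(5 + y\right) \left(q + y\right)$
$N{\left(V,Z \right)} = 7 + V$
$w{\left(11,15 \right)} l N{\left(8,10 \right)} = \left(11^{2} + 5 \cdot 15 + 5 \cdot 11 + 15 \cdot 11\right) 98 \left(7 + 8\right) = \left(121 + 75 + 55 + 165\right) 98 \cdot 15 = 416 \cdot 98 \cdot 15 = 40768 \cdot 15 = 611520$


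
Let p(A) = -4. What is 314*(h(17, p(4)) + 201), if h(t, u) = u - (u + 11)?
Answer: 59660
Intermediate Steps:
h(t, u) = -11 (h(t, u) = u - (11 + u) = u + (-11 - u) = -11)
314*(h(17, p(4)) + 201) = 314*(-11 + 201) = 314*190 = 59660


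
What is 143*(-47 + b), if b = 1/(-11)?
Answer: -6734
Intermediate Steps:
b = -1/11 ≈ -0.090909
143*(-47 + b) = 143*(-47 - 1/11) = 143*(-518/11) = -6734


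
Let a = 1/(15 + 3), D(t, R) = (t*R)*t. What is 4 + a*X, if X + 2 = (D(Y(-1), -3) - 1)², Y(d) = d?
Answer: 43/9 ≈ 4.7778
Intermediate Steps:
D(t, R) = R*t² (D(t, R) = (R*t)*t = R*t²)
a = 1/18 ≈ 0.055556
X = 14 (X = -2 + (-3*(-1)² - 1)² = -2 + (-3*1 - 1)² = -2 + (-3 - 1)² = -2 + (-4)² = -2 + 16 = 14)
4 + a*X = 4 + (1/18)*14 = 4 + 7/9 = 43/9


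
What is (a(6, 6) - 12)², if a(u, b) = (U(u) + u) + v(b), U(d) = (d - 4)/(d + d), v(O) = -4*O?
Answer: 32041/36 ≈ 890.03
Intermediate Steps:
U(d) = (-4 + d)/(2*d) (U(d) = (-4 + d)/((2*d)) = (-4 + d)*(1/(2*d)) = (-4 + d)/(2*d))
a(u, b) = u - 4*b + (-4 + u)/(2*u) (a(u, b) = ((-4 + u)/(2*u) + u) - 4*b = (u + (-4 + u)/(2*u)) - 4*b = u - 4*b + (-4 + u)/(2*u))
(a(6, 6) - 12)² = ((½ + 6 - 4*6 - 2/6) - 12)² = ((½ + 6 - 24 - 2*⅙) - 12)² = ((½ + 6 - 24 - ⅓) - 12)² = (-107/6 - 12)² = (-179/6)² = 32041/36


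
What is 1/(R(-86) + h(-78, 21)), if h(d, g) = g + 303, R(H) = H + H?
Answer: 1/152 ≈ 0.0065789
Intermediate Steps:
R(H) = 2*H
h(d, g) = 303 + g
1/(R(-86) + h(-78, 21)) = 1/(2*(-86) + (303 + 21)) = 1/(-172 + 324) = 1/152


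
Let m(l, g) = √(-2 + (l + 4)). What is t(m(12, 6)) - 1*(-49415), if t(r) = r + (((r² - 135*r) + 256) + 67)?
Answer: 49752 - 134*√14 ≈ 49251.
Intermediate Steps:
m(l, g) = √(2 + l) (m(l, g) = √(-2 + (4 + l)) = √(2 + l))
t(r) = 323 + r² - 134*r (t(r) = r + ((256 + r² - 135*r) + 67) = r + (323 + r² - 135*r) = 323 + r² - 134*r)
t(m(12, 6)) - 1*(-49415) = (323 + (√(2 + 12))² - 134*√(2 + 12)) - 1*(-49415) = (323 + (√14)² - 134*√14) + 49415 = (323 + 14 - 134*√14) + 49415 = (337 - 134*√14) + 49415 = 49752 - 134*√14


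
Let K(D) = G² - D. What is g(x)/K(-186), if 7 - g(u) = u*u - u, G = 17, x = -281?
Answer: -15847/95 ≈ -166.81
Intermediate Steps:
g(u) = 7 + u - u² (g(u) = 7 - (u*u - u) = 7 - (u² - u) = 7 + (u - u²) = 7 + u - u²)
K(D) = 289 - D (K(D) = 17² - D = 289 - D)
g(x)/K(-186) = (7 - 281 - 1*(-281)²)/(289 - 1*(-186)) = (7 - 281 - 1*78961)/(289 + 186) = (7 - 281 - 78961)/475 = -79235*1/475 = -15847/95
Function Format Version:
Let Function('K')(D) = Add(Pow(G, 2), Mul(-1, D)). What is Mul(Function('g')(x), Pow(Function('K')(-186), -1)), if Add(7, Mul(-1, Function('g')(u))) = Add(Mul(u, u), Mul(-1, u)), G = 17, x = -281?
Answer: Rational(-15847, 95) ≈ -166.81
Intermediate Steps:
Function('g')(u) = Add(7, u, Mul(-1, Pow(u, 2))) (Function('g')(u) = Add(7, Mul(-1, Add(Mul(u, u), Mul(-1, u)))) = Add(7, Mul(-1, Add(Pow(u, 2), Mul(-1, u)))) = Add(7, Add(u, Mul(-1, Pow(u, 2)))) = Add(7, u, Mul(-1, Pow(u, 2))))
Function('K')(D) = Add(289, Mul(-1, D)) (Function('K')(D) = Add(Pow(17, 2), Mul(-1, D)) = Add(289, Mul(-1, D)))
Mul(Function('g')(x), Pow(Function('K')(-186), -1)) = Mul(Add(7, -281, Mul(-1, Pow(-281, 2))), Pow(Add(289, Mul(-1, -186)), -1)) = Mul(Add(7, -281, Mul(-1, 78961)), Pow(Add(289, 186), -1)) = Mul(Add(7, -281, -78961), Pow(475, -1)) = Mul(-79235, Rational(1, 475)) = Rational(-15847, 95)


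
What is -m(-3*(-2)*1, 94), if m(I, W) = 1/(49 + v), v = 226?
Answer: -1/275 ≈ -0.0036364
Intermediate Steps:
m(I, W) = 1/275 (m(I, W) = 1/(49 + 226) = 1/275)
-m(-3*(-2)*1, 94) = -1*1/275 = -1/275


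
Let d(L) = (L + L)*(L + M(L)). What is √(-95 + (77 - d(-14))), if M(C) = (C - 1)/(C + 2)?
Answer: 5*I*√15 ≈ 19.365*I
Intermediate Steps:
M(C) = (-1 + C)/(2 + C)
d(L) = 2*L*(L + (-1 + L)/(2 + L)) (d(L) = (L + L)*(L + (-1 + L)/(2 + L)) = (2*L)*(L + (-1 + L)/(2 + L)) = 2*L*(L + (-1 + L)/(2 + L)))
√(-95 + (77 - d(-14))) = √(-95 + (77 - 2*(-14)*(-1 - 14 - 14*(2 - 14))/(2 - 14))) = √(-95 + (77 - 2*(-14)*(-1 - 14 - 14*(-12))/(-12))) = √(-95 + (77 - 2*(-14)*(-1)*(-1 - 14 + 168)/12)) = √(-95 + (77 - 2*(-14)*(-1)*153/12)) = √(-95 + (77 - 1*357)) = √(-95 + (77 - 357)) = √(-95 - 280) = √(-375) = 5*I*√15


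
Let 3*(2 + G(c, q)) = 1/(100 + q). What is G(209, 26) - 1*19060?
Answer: -7205435/378 ≈ -19062.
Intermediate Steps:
G(c, q) = -2 + 1/(3*(100 + q))
G(209, 26) - 1*19060 = (-599 - 6*26)/(3*(100 + 26)) - 1*19060 = (⅓)*(-599 - 156)/126 - 19060 = (⅓)*(1/126)*(-755) - 19060 = -755/378 - 19060 = -7205435/378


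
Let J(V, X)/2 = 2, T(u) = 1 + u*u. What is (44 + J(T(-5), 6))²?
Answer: 2304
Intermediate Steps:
T(u) = 1 + u²
J(V, X) = 4 (J(V, X) = 2*2 = 4)
(44 + J(T(-5), 6))² = (44 + 4)² = 48² = 2304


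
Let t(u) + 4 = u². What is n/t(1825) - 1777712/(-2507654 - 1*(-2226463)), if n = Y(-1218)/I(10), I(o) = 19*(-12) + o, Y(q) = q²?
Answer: 353129654838/55874620037 ≈ 6.3200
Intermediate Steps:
I(o) = -228 + o
n = -741762/109 (n = (-1218)²/(-228 + 10) = 1483524/(-218) = 1483524*(-1/218) = -741762/109 ≈ -6805.2)
t(u) = -4 + u²
n/t(1825) - 1777712/(-2507654 - 1*(-2226463)) = -741762/(109*(-4 + 1825²)) - 1777712/(-2507654 - 1*(-2226463)) = -741762/(109*(-4 + 3330625)) - 1777712/(-2507654 + 2226463) = -741762/109/3330621 - 1777712/(-281191) = -741762/109*1/3330621 - 1777712*(-1/281191) = -406/198707 + 1777712/281191 = 353129654838/55874620037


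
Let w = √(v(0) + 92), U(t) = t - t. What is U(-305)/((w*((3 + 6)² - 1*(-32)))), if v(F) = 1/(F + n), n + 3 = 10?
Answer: 0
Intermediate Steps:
n = 7 (n = -3 + 10 = 7)
v(F) = 1/(7 + F) (v(F) = 1/(F + 7) = 1/(7 + F))
U(t) = 0
w = √4515/7 (w = √(1/(7 + 0) + 92) = √(1/7 + 92) = √(⅐ + 92) = √(645/7) = √4515/7 ≈ 9.5991)
U(-305)/((w*((3 + 6)² - 1*(-32)))) = 0/(((√4515/7)*((3 + 6)² - 1*(-32)))) = 0/(((√4515/7)*(9² + 32))) = 0/(((√4515/7)*(81 + 32))) = 0/(((√4515/7)*113)) = 0/((113*√4515/7)) = 0*(√4515/72885) = 0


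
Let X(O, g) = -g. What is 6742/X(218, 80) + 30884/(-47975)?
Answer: -32591817/383800 ≈ -84.919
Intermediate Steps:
6742/X(218, 80) + 30884/(-47975) = 6742/((-1*80)) + 30884/(-47975) = 6742/(-80) + 30884*(-1/47975) = 6742*(-1/80) - 30884/47975 = -3371/40 - 30884/47975 = -32591817/383800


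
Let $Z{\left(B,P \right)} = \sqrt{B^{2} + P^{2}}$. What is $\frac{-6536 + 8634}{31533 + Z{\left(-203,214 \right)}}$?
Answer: $\frac{33078117}{497121542} - \frac{1049 \sqrt{87005}}{497121542} \approx 0.065917$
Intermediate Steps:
$\frac{-6536 + 8634}{31533 + Z{\left(-203,214 \right)}} = \frac{-6536 + 8634}{31533 + \sqrt{\left(-203\right)^{2} + 214^{2}}} = \frac{2098}{31533 + \sqrt{41209 + 45796}} = \frac{2098}{31533 + \sqrt{87005}}$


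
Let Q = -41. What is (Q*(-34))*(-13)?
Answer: -18122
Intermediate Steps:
(Q*(-34))*(-13) = -41*(-34)*(-13) = 1394*(-13) = -18122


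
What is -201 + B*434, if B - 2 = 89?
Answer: 39293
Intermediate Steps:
B = 91 (B = 2 + 89 = 91)
-201 + B*434 = -201 + 91*434 = -201 + 39494 = 39293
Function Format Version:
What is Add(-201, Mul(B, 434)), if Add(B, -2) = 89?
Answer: 39293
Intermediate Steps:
B = 91 (B = Add(2, 89) = 91)
Add(-201, Mul(B, 434)) = Add(-201, Mul(91, 434)) = Add(-201, 39494) = 39293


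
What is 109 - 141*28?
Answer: -3839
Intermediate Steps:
109 - 141*28 = 109 - 3948 = -3839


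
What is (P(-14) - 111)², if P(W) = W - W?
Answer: 12321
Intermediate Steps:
P(W) = 0
(P(-14) - 111)² = (0 - 111)² = (-111)² = 12321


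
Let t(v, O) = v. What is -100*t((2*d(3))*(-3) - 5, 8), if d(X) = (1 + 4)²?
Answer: 15500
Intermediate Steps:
d(X) = 25 (d(X) = 5² = 25)
-100*t((2*d(3))*(-3) - 5, 8) = -100*((2*25)*(-3) - 5) = -100*(50*(-3) - 5) = -100*(-150 - 5) = -100*(-155) = 15500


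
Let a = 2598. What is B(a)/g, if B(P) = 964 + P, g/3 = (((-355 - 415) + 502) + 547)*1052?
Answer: 1781/440262 ≈ 0.0040453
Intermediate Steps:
g = 880524 (g = 3*((((-355 - 415) + 502) + 547)*1052) = 3*(((-770 + 502) + 547)*1052) = 3*((-268 + 547)*1052) = 3*(279*1052) = 3*293508 = 880524)
B(a)/g = (964 + 2598)/880524 = 3562*(1/880524) = 1781/440262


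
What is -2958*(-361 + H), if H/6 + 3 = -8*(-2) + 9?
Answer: 677382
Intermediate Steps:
H = 132 (H = -18 + 6*(-8*(-2) + 9) = -18 + 6*(16 + 9) = -18 + 6*25 = -18 + 150 = 132)
-2958*(-361 + H) = -2958*(-361 + 132) = -2958*(-229) = 677382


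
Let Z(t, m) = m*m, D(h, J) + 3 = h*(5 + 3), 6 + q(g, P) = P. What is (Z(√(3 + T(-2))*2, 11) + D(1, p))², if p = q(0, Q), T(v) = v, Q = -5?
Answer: 15876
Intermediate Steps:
q(g, P) = -6 + P
p = -11 (p = -6 - 5 = -11)
D(h, J) = -3 + 8*h (D(h, J) = -3 + h*(5 + 3) = -3 + h*8 = -3 + 8*h)
Z(t, m) = m²
(Z(√(3 + T(-2))*2, 11) + D(1, p))² = (11² + (-3 + 8*1))² = (121 + (-3 + 8))² = (121 + 5)² = 126² = 15876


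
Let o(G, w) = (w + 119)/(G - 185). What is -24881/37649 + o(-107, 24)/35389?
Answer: -257115386835/389049254612 ≈ -0.66088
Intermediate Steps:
o(G, w) = (119 + w)/(-185 + G)
-24881/37649 + o(-107, 24)/35389 = -24881/37649 + ((119 + 24)/(-185 - 107))/35389 = -24881*1/37649 + (143/(-292))*(1/35389) = -24881/37649 - 1/292*143*(1/35389) = -24881/37649 - 143/292*1/35389 = -24881/37649 - 143/10333588 = -257115386835/389049254612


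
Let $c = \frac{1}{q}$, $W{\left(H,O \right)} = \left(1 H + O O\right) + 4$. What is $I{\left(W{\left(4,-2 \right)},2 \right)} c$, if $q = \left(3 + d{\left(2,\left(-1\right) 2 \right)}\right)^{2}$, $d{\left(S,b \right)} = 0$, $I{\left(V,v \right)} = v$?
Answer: $\frac{2}{9} \approx 0.22222$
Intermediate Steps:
$W{\left(H,O \right)} = 4 + H + O^{2}$ ($W{\left(H,O \right)} = \left(H + O^{2}\right) + 4 = 4 + H + O^{2}$)
$q = 9$ ($q = \left(3 + 0\right)^{2} = 3^{2} = 9$)
$c = \frac{1}{9} \approx 0.11111$
$I{\left(W{\left(4,-2 \right)},2 \right)} c = 2 \cdot \frac{1}{9} = \frac{2}{9}$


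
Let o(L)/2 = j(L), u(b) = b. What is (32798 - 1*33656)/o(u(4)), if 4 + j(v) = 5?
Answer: -429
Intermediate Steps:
j(v) = 1 (j(v) = -4 + 5 = 1)
o(L) = 2 (o(L) = 2*1 = 2)
(32798 - 1*33656)/o(u(4)) = (32798 - 1*33656)/2 = (32798 - 33656)*(½) = -858*½ = -429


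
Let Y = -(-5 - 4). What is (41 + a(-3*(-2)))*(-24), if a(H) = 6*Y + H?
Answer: -2424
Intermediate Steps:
Y = 9 (Y = -1*(-9) = 9)
a(H) = 54 + H (a(H) = 6*9 + H = 54 + H)
(41 + a(-3*(-2)))*(-24) = (41 + (54 - 3*(-2)))*(-24) = (41 + (54 + 6))*(-24) = (41 + 60)*(-24) = 101*(-24) = -2424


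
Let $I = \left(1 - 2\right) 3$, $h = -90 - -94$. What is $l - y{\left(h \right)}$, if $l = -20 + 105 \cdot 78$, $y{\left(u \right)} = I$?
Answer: $8173$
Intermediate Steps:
$h = 4$ ($h = -90 + 94 = 4$)
$I = -3$ ($I = \left(-1\right) 3 = -3$)
$y{\left(u \right)} = -3$
$l = 8170$ ($l = -20 + 8190 = 8170$)
$l - y{\left(h \right)} = 8170 - -3 = 8170 + 3 = 8173$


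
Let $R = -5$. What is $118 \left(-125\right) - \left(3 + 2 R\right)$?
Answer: $-14743$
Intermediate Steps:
$118 \left(-125\right) - \left(3 + 2 R\right) = 118 \left(-125\right) - -7 = -14750 + \left(-3 + 10\right) = -14750 + 7 = -14743$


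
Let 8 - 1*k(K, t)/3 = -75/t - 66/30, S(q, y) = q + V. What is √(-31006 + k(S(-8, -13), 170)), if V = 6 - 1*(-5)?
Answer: I*√895150810/170 ≈ 175.99*I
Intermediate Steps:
V = 11 (V = 6 + 5 = 11)
S(q, y) = 11 + q (S(q, y) = q + 11 = 11 + q)
k(K, t) = 153/5 + 225/t (k(K, t) = 24 - 3*(-75/t - 66/30) = 24 - 3*(-75/t - 66*1/30) = 24 - 3*(-75/t - 11/5) = 24 - 3*(-11/5 - 75/t) = 24 + (33/5 + 225/t) = 153/5 + 225/t)
√(-31006 + k(S(-8, -13), 170)) = √(-31006 + (153/5 + 225/170)) = √(-31006 + (153/5 + 225*(1/170))) = √(-31006 + (153/5 + 45/34)) = √(-31006 + 5427/170) = √(-5265593/170) = I*√895150810/170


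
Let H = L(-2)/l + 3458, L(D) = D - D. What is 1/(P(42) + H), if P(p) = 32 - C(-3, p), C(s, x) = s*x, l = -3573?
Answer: 1/3616 ≈ 0.00027655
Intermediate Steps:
L(D) = 0
H = 3458 (H = 0/(-3573) + 3458 = 0*(-1/3573) + 3458 = 0 + 3458 = 3458)
P(p) = 32 + 3*p (P(p) = 32 - (-3)*p = 32 + 3*p)
1/(P(42) + H) = 1/((32 + 3*42) + 3458) = 1/((32 + 126) + 3458) = 1/(158 + 3458) = 1/3616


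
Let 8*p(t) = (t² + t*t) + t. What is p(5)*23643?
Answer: 1300365/8 ≈ 1.6255e+5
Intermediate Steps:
p(t) = t²/4 + t/8 (p(t) = ((t² + t*t) + t)/8 = ((t² + t²) + t)/8 = (2*t² + t)/8 = (t + 2*t²)/8 = t²/4 + t/8)
p(5)*23643 = ((⅛)*5*(1 + 2*5))*23643 = ((⅛)*5*(1 + 10))*23643 = ((⅛)*5*11)*23643 = (55/8)*23643 = 1300365/8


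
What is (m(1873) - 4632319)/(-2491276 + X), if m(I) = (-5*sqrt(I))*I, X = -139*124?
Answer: 4632319/2508512 + 9365*sqrt(1873)/2508512 ≈ 2.0082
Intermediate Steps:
X = -17236
m(I) = -5*I**(3/2)
(m(1873) - 4632319)/(-2491276 + X) = (-9365*sqrt(1873) - 4632319)/(-2491276 - 17236) = (-9365*sqrt(1873) - 4632319)/(-2508512) = (-9365*sqrt(1873) - 4632319)*(-1/2508512) = (-4632319 - 9365*sqrt(1873))*(-1/2508512) = 4632319/2508512 + 9365*sqrt(1873)/2508512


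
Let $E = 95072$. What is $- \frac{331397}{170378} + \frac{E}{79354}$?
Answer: $- \frac{5049750161}{6760087906} \approx -0.74699$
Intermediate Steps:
$- \frac{331397}{170378} + \frac{E}{79354} = - \frac{331397}{170378} + \frac{95072}{79354} = \left(-331397\right) \frac{1}{170378} + 95072 \cdot \frac{1}{79354} = - \frac{331397}{170378} + \frac{47536}{39677} = - \frac{5049750161}{6760087906}$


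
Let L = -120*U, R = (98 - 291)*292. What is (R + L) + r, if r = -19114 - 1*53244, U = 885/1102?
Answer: -70974514/551 ≈ -1.2881e+5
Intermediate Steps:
U = 885/1102 (U = 885*(1/1102) = 885/1102 ≈ 0.80309)
R = -56356 (R = -193*292 = -56356)
r = -72358 (r = -19114 - 53244 = -72358)
L = -53100/551 (L = -120*885/1102 = -53100/551 ≈ -96.370)
(R + L) + r = (-56356 - 53100/551) - 72358 = -31105256/551 - 72358 = -70974514/551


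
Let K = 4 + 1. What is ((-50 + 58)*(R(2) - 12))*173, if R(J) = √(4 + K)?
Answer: -12456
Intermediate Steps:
K = 5
R(J) = 3 (R(J) = √(4 + 5) = √9 = 3)
((-50 + 58)*(R(2) - 12))*173 = ((-50 + 58)*(3 - 12))*173 = (8*(-9))*173 = -72*173 = -12456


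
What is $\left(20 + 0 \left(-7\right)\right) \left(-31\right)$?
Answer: $-620$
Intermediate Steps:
$\left(20 + 0 \left(-7\right)\right) \left(-31\right) = \left(20 + 0\right) \left(-31\right) = 20 \left(-31\right) = -620$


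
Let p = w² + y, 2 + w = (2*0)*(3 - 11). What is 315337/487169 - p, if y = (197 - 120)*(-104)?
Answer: 3899616013/487169 ≈ 8004.6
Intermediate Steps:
w = -2 (w = -2 + (2*0)*(3 - 11) = -2 + 0*(-8) = -2 + 0 = -2)
y = -8008 (y = 77*(-104) = -8008)
p = -8004 (p = (-2)² - 8008 = 4 - 8008 = -8004)
315337/487169 - p = 315337/487169 - 1*(-8004) = 315337*(1/487169) + 8004 = 315337/487169 + 8004 = 3899616013/487169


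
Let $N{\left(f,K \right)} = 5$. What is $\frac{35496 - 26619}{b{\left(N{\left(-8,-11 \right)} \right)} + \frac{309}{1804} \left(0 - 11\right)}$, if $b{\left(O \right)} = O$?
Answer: $\frac{1455828}{511} \approx 2849.0$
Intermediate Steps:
$\frac{35496 - 26619}{b{\left(N{\left(-8,-11 \right)} \right)} + \frac{309}{1804} \left(0 - 11\right)} = \frac{35496 - 26619}{5 + \frac{309}{1804} \left(0 - 11\right)} = \frac{8877}{5 + 309 \cdot \frac{1}{1804} \left(0 - 11\right)} = \frac{8877}{5 + \frac{309}{1804} \left(-11\right)} = \frac{8877}{5 - \frac{309}{164}} = \frac{8877}{\frac{511}{164}} = 8877 \cdot \frac{164}{511} = \frac{1455828}{511}$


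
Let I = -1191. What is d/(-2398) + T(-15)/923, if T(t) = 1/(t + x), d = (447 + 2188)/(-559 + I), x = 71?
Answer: 1002817/1549347800 ≈ 0.00064725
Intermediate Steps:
d = -527/350 (d = (447 + 2188)/(-559 - 1191) = 2635/(-1750) = 2635*(-1/1750) = -527/350 ≈ -1.5057)
T(t) = 1/(71 + t) (T(t) = 1/(t + 71) = 1/(71 + t))
d/(-2398) + T(-15)/923 = -527/350/(-2398) + 1/((71 - 15)*923) = -527/350*(-1/2398) + (1/923)/56 = 527/839300 + (1/56)*(1/923) = 527/839300 + 1/51688 = 1002817/1549347800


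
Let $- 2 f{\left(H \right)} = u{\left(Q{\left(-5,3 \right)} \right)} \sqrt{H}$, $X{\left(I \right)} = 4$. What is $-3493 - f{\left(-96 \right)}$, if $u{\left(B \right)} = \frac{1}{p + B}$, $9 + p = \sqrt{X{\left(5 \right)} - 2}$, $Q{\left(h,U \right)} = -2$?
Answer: $-3493 - \frac{22 i \sqrt{6}}{119} - \frac{4 i \sqrt{3}}{119} \approx -3493.0 - 0.51107 i$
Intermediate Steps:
$p = -9 + \sqrt{2}$ ($p = -9 + \sqrt{4 - 2} = -9 + \sqrt{2} \approx -7.5858$)
$u{\left(B \right)} = \frac{1}{-9 + B + \sqrt{2}}$ ($u{\left(B \right)} = \frac{1}{\left(-9 + \sqrt{2}\right) + B} = \frac{1}{-9 + B + \sqrt{2}}$)
$f{\left(H \right)} = - \frac{\sqrt{H}}{2 \left(-11 + \sqrt{2}\right)}$ ($f{\left(H \right)} = - \frac{\frac{1}{-9 - 2 + \sqrt{2}} \sqrt{H}}{2} = - \frac{\frac{1}{-11 + \sqrt{2}} \sqrt{H}}{2} = - \frac{\sqrt{H} \frac{1}{-11 + \sqrt{2}}}{2} = - \frac{\sqrt{H}}{2 \left(-11 + \sqrt{2}\right)}$)
$-3493 - f{\left(-96 \right)} = -3493 - \left(\frac{11 \sqrt{-96}}{238} + \frac{\sqrt{2} \sqrt{-96}}{238}\right) = -3493 - \left(\frac{11 \cdot 4 i \sqrt{6}}{238} + \frac{\sqrt{2} \cdot 4 i \sqrt{6}}{238}\right) = -3493 - \left(\frac{22 i \sqrt{6}}{119} + \frac{4 i \sqrt{3}}{119}\right) = -3493 - \left(\frac{4 i \sqrt{3}}{119} + \frac{22 i \sqrt{6}}{119}\right) = -3493 - \frac{22 i \sqrt{6}}{119} - \frac{4 i \sqrt{3}}{119}$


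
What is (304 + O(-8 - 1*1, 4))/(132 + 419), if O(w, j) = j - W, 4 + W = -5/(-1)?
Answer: 307/551 ≈ 0.55717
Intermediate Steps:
W = 1 (W = -4 - 5/(-1) = -4 - 5*(-1) = -4 + 5 = 1)
O(w, j) = -1 + j (O(w, j) = j - 1*1 = j - 1 = -1 + j)
(304 + O(-8 - 1*1, 4))/(132 + 419) = (304 + (-1 + 4))/(132 + 419) = (304 + 3)/551 = 307*(1/551) = 307/551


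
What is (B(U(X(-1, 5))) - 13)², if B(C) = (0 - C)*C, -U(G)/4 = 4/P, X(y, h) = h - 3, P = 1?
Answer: 72361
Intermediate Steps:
X(y, h) = -3 + h
U(G) = -16 (U(G) = -16/1 = -16)
B(C) = -C² (B(C) = (-C)*C = -C²)
(B(U(X(-1, 5))) - 13)² = (-1*(-16)² - 13)² = (-1*256 - 13)² = (-256 - 13)² = (-269)² = 72361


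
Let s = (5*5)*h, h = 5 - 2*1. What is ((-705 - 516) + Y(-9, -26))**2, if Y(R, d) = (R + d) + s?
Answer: 1394761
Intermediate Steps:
h = 3 (h = 5 - 2 = 3)
s = 75 (s = (5*5)*3 = 25*3 = 75)
Y(R, d) = 75 + R + d (Y(R, d) = (R + d) + 75 = 75 + R + d)
((-705 - 516) + Y(-9, -26))**2 = ((-705 - 516) + (75 - 9 - 26))**2 = (-1221 + 40)**2 = (-1181)**2 = 1394761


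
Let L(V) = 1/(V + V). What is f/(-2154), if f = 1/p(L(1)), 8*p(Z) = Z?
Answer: -8/1077 ≈ -0.0074280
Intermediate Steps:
L(V) = 1/(2*V)
p(Z) = Z/8
f = 16 (f = 1/(((½)/1)/8) = 1/(((½)*1)/8) = 1/((⅛)*(½)) = 1/(1/16) = 16)
f/(-2154) = 16/(-2154) = 16*(-1/2154) = -8/1077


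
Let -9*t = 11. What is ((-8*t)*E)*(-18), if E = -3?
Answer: 528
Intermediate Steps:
t = -11/9 (t = -⅑*11 = -11/9 ≈ -1.2222)
((-8*t)*E)*(-18) = (-8*(-11/9)*(-3))*(-18) = ((88/9)*(-3))*(-18) = -88/3*(-18) = 528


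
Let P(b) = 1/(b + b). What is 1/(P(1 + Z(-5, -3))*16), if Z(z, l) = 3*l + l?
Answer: -11/8 ≈ -1.3750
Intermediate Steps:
Z(z, l) = 4*l
P(b) = 1/(2*b)
1/(P(1 + Z(-5, -3))*16) = 1/((1/(2*(1 + 4*(-3))))*16) = 1/((1/(2*(1 - 12)))*16) = 1/(((1/2)/(-11))*16) = 1/(((1/2)*(-1/11))*16) = 1/(-1/22*16) = 1/(-8/11) = -11/8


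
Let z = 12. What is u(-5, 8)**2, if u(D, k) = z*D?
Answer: 3600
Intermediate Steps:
u(D, k) = 12*D
u(-5, 8)**2 = (12*(-5))**2 = (-60)**2 = 3600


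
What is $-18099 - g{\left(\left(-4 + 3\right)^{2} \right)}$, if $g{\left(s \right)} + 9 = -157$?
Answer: $-17933$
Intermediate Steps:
$g{\left(s \right)} = -166$ ($g{\left(s \right)} = -9 - 157 = -166$)
$-18099 - g{\left(\left(-4 + 3\right)^{2} \right)} = -18099 - -166 = -18099 + 166 = -17933$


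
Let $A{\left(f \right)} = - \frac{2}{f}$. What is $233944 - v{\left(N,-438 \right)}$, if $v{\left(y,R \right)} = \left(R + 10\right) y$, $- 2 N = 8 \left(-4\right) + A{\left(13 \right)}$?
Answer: $\frac{3130724}{13} \approx 2.4083 \cdot 10^{5}$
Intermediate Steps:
$N = \frac{209}{13}$ ($N = - \frac{8 \left(-4\right) - \frac{2}{13}}{2} = - \frac{-32 - \frac{2}{13}}{2} = \left(- \frac{1}{2}\right) \left(- \frac{418}{13}\right) = \frac{209}{13} \approx 16.077$)
$v{\left(y,R \right)} = y \left(10 + R\right)$ ($v{\left(y,R \right)} = \left(10 + R\right) y = y \left(10 + R\right)$)
$233944 - v{\left(N,-438 \right)} = 233944 - \frac{209 \left(10 - 438\right)}{13} = 233944 - \frac{209}{13} \left(-428\right) = 233944 - - \frac{89452}{13} = 233944 + \frac{89452}{13} = \frac{3130724}{13}$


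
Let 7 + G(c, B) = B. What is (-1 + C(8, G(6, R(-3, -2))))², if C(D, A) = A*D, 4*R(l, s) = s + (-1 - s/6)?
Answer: 34969/9 ≈ 3885.4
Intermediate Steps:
R(l, s) = -¼ + 5*s/24 (R(l, s) = (s + (-1 - s/6))/4 = (-1 + 5*s/6)/4 = -¼ + 5*s/24)
G(c, B) = -7 + B
(-1 + C(8, G(6, R(-3, -2))))² = (-1 + (-7 + (-¼ + (5/24)*(-2)))*8)² = (-1 + (-7 + (-¼ - 5/12))*8)² = (-1 + (-7 - ⅔)*8)² = (-1 - 23/3*8)² = (-1 - 184/3)² = (-187/3)² = 34969/9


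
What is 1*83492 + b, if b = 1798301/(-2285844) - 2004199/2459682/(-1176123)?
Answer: 92016946183128988258333/1102115331166670964 ≈ 83491.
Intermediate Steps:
b = -867046638703867955/1102115331166670964 (b = 1798301*(-1/2285844) - 2004199*1/2459682*(-1/1176123) = -1798301/2285844 - 2004199/2459682*(-1/1176123) = -1798301/2285844 + 2004199/2892888572886 = -867046638703867955/1102115331166670964 ≈ -0.78671)
1*83492 + b = 1*83492 - 867046638703867955/1102115331166670964 = 83492 - 867046638703867955/1102115331166670964 = 92016946183128988258333/1102115331166670964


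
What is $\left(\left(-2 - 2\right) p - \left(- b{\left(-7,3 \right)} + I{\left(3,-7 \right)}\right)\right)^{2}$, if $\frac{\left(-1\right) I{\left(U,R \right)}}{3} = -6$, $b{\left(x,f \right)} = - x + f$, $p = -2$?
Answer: $0$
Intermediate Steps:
$b{\left(x,f \right)} = f - x$
$I{\left(U,R \right)} = 18$ ($I{\left(U,R \right)} = \left(-3\right) \left(-6\right) = 18$)
$\left(\left(-2 - 2\right) p - \left(- b{\left(-7,3 \right)} + I{\left(3,-7 \right)}\right)\right)^{2} = \left(\left(-2 - 2\right) \left(-2\right) + \left(\left(3 - -7\right) - 18\right)\right)^{2} = \left(\left(-4\right) \left(-2\right) + \left(\left(3 + 7\right) - 18\right)\right)^{2} = \left(8 + \left(10 - 18\right)\right)^{2} = \left(8 - 8\right)^{2} = 0^{2} = 0$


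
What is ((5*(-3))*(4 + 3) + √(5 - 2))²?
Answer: (105 - √3)² ≈ 10664.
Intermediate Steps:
((5*(-3))*(4 + 3) + √(5 - 2))² = (-15*7 + √3)² = (-105 + √3)²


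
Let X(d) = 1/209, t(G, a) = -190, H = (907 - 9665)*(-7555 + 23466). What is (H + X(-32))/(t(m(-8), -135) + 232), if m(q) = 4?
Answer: -9707948147/2926 ≈ -3.3178e+6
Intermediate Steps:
H = -139348538 (H = -8758*15911 = -139348538)
X(d) = 1/209
(H + X(-32))/(t(m(-8), -135) + 232) = (-139348538 + 1/209)/(-190 + 232) = -29123844441/209/42 = -29123844441/209*1/42 = -9707948147/2926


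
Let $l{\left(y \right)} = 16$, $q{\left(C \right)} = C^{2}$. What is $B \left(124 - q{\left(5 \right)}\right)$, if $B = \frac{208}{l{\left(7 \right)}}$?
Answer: $1287$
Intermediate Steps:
$B = 13$ ($B = \frac{208}{16} = 208 \cdot \frac{1}{16} = 13$)
$B \left(124 - q{\left(5 \right)}\right) = 13 \left(124 - 5^{2}\right) = 13 \left(124 - 25\right) = 13 \cdot 99 = 1287$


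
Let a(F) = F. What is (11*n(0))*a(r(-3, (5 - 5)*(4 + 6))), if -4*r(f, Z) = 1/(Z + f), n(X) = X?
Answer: 0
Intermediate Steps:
r(f, Z) = -1/(4*(Z + f))
(11*n(0))*a(r(-3, (5 - 5)*(4 + 6))) = (11*0)*(-1/(4*((5 - 5)*(4 + 6)) + 4*(-3))) = 0*(-1/(4*(0*10) - 12)) = 0*(-1/(4*0 - 12)) = 0*(-1/(0 - 12)) = 0*(-1/(-12)) = 0*(-1*(-1/12)) = 0*(1/12) = 0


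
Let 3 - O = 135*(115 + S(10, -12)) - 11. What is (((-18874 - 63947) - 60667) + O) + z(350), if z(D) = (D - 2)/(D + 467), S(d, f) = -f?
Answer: -131225375/817 ≈ -1.6062e+5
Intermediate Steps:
z(D) = (-2 + D)/(467 + D)
O = -17131 (O = 3 - (135*(115 - 1*(-12)) - 11) = 3 - (135*(115 + 12) - 11) = 3 - (135*127 - 11) = 3 - (17145 - 11) = 3 - 1*17134 = 3 - 17134 = -17131)
(((-18874 - 63947) - 60667) + O) + z(350) = (((-18874 - 63947) - 60667) - 17131) + (-2 + 350)/(467 + 350) = ((-82821 - 60667) - 17131) + 348/817 = (-143488 - 17131) + (1/817)*348 = -160619 + 348/817 = -131225375/817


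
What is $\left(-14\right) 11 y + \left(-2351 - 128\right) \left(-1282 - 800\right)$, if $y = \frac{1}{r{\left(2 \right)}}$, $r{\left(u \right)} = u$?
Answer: $5161201$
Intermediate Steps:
$y = \frac{1}{2} \approx 0.5$
$\left(-14\right) 11 y + \left(-2351 - 128\right) \left(-1282 - 800\right) = \left(-14\right) 11 \cdot \frac{1}{2} + \left(-2351 - 128\right) \left(-1282 - 800\right) = \left(-154\right) \frac{1}{2} - -5161278 = -77 + 5161278 = 5161201$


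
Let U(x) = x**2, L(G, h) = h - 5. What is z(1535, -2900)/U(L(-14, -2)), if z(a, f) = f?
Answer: -2900/49 ≈ -59.184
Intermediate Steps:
L(G, h) = -5 + h
z(1535, -2900)/U(L(-14, -2)) = -2900/(-5 - 2)**2 = -2900/((-7)**2) = -2900/49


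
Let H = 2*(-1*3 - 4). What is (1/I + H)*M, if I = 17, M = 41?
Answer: -9717/17 ≈ -571.59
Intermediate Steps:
H = -14 (H = 2*(-3 - 4) = 2*(-7) = -14)
(1/I + H)*M = (1/17 - 14)*41 = -237/17*41 = -9717/17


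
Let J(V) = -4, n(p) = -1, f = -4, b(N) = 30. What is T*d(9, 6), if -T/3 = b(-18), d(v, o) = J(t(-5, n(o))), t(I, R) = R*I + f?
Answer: 360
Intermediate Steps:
t(I, R) = -4 + I*R (t(I, R) = R*I - 4 = I*R - 4 = -4 + I*R)
d(v, o) = -4
T = -90 (T = -3*30 = -90)
T*d(9, 6) = -90*(-4) = 360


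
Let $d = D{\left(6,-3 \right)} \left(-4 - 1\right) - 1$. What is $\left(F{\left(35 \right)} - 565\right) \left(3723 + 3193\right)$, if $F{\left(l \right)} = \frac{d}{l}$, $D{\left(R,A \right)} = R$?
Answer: $- \frac{19568328}{5} \approx -3.9137 \cdot 10^{6}$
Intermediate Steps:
$d = -31$ ($d = 6 \left(-4 - 1\right) - 1 = 6 \left(-5\right) - 1 = -30 - 1 = -31$)
$F{\left(l \right)} = - \frac{31}{l}$
$\left(F{\left(35 \right)} - 565\right) \left(3723 + 3193\right) = \left(- \frac{31}{35} - 565\right) \left(3723 + 3193\right) = \left(\left(-31\right) \frac{1}{35} - 565\right) 6916 = \left(- \frac{31}{35} - 565\right) 6916 = \left(- \frac{19806}{35}\right) 6916 = - \frac{19568328}{5}$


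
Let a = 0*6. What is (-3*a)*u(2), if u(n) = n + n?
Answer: 0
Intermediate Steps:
u(n) = 2*n
a = 0
(-3*a)*u(2) = (-3*0)*(2*2) = 0*4 = 0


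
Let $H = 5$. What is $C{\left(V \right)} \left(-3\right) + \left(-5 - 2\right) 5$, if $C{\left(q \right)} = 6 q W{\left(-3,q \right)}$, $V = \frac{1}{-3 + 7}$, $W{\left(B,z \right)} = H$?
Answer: $- \frac{115}{2} \approx -57.5$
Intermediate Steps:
$W{\left(B,z \right)} = 5$
$V = \frac{1}{4} \approx 0.25$
$C{\left(q \right)} = 30 q$ ($C{\left(q \right)} = 6 q 5 = 30 q$)
$C{\left(V \right)} \left(-3\right) + \left(-5 - 2\right) 5 = 30 \cdot \frac{1}{4} \left(-3\right) + \left(-5 - 2\right) 5 = \frac{15}{2} \left(-3\right) - 35 = - \frac{45}{2} - 35 = - \frac{115}{2}$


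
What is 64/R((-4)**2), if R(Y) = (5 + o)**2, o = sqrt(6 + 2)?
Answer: 2112/289 - 1280*sqrt(2)/289 ≈ 1.0443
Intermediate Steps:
o = 2*sqrt(2) (o = sqrt(8) = 2*sqrt(2) ≈ 2.8284)
R(Y) = (5 + 2*sqrt(2))**2
64/R((-4)**2) = 64/(33 + 20*sqrt(2))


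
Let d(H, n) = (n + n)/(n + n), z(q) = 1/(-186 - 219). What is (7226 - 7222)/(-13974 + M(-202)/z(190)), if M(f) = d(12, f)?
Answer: -4/14379 ≈ -0.00027818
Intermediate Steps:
z(q) = -1/405 (z(q) = 1/(-405) = -1/405)
d(H, n) = 1 (d(H, n) = (2*n)/((2*n)) = (2*n)*(1/(2*n)) = 1)
M(f) = 1
(7226 - 7222)/(-13974 + M(-202)/z(190)) = (7226 - 7222)/(-13974 + 1/(-1/405)) = 4/(-13974 + 1*(-405)) = 4/(-13974 - 405) = 4/(-14379) = 4*(-1/14379) = -4/14379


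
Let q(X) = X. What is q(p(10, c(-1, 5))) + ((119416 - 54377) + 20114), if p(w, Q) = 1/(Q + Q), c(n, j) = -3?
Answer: 510917/6 ≈ 85153.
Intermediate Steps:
p(w, Q) = 1/(2*Q)
q(p(10, c(-1, 5))) + ((119416 - 54377) + 20114) = (1/2)/(-3) + ((119416 - 54377) + 20114) = (1/2)*(-1/3) + (65039 + 20114) = -1/6 + 85153 = 510917/6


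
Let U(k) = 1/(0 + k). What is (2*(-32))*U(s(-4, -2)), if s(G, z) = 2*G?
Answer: 8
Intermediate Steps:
U(k) = 1/k
(2*(-32))*U(s(-4, -2)) = (2*(-32))/((2*(-4))) = -64/(-8) = -64*(-⅛) = 8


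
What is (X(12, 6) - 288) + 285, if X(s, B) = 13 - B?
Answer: 4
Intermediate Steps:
(X(12, 6) - 288) + 285 = ((13 - 1*6) - 288) + 285 = ((13 - 6) - 288) + 285 = (7 - 288) + 285 = -281 + 285 = 4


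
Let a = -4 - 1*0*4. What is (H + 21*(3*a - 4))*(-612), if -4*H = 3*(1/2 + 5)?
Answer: 416313/2 ≈ 2.0816e+5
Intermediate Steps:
a = -4 (a = -4 + 0*4 = -4 + 0 = -4)
H = -33/8 (H = -3*(1/2 + 5)/4 = -3*(½ + 5)/4 = -3*11/(4*2) = -¼*33/2 = -33/8 ≈ -4.1250)
(H + 21*(3*a - 4))*(-612) = (-33/8 + 21*(3*(-4) - 4))*(-612) = (-33/8 + 21*(-12 - 4))*(-612) = (-33/8 + 21*(-16))*(-612) = (-33/8 - 336)*(-612) = -2721/8*(-612) = 416313/2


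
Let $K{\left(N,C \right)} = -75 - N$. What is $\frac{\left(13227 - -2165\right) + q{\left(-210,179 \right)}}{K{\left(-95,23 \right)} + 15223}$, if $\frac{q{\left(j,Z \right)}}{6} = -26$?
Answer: $\frac{15236}{15243} \approx 0.99954$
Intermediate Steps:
$q{\left(j,Z \right)} = -156$ ($q{\left(j,Z \right)} = 6 \left(-26\right) = -156$)
$\frac{\left(13227 - -2165\right) + q{\left(-210,179 \right)}}{K{\left(-95,23 \right)} + 15223} = \frac{\left(13227 - -2165\right) - 156}{\left(-75 - -95\right) + 15223} = \frac{\left(13227 + 2165\right) - 156}{\left(-75 + 95\right) + 15223} = \frac{15392 - 156}{20 + 15223} = \frac{15236}{15243}$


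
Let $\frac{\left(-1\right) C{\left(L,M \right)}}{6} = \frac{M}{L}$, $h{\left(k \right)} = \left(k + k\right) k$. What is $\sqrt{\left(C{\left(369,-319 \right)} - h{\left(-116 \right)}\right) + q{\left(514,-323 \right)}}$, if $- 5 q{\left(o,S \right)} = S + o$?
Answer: $\frac{i \sqrt{10191277545}}{615} \approx 164.15 i$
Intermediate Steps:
$h{\left(k \right)} = 2 k^{2}$ ($h{\left(k \right)} = 2 k k = 2 k^{2}$)
$q{\left(o,S \right)} = - \frac{S}{5} - \frac{o}{5}$ ($q{\left(o,S \right)} = - \frac{S + o}{5} = - \frac{S}{5} - \frac{o}{5}$)
$C{\left(L,M \right)} = - \frac{6 M}{L}$ ($C{\left(L,M \right)} = - 6 \frac{M}{L} = - \frac{6 M}{L}$)
$\sqrt{\left(C{\left(369,-319 \right)} - h{\left(-116 \right)}\right) + q{\left(514,-323 \right)}} = \sqrt{\left(\left(-6\right) \left(-319\right) \frac{1}{369} - 2 \left(-116\right)^{2}\right) - \frac{191}{5}} = \sqrt{\left(\left(-6\right) \left(-319\right) \frac{1}{369} - 2 \cdot 13456\right) + \left(\frac{323}{5} - \frac{514}{5}\right)} = \sqrt{\left(\frac{638}{123} - 26912\right) - \frac{191}{5}} = \sqrt{- \frac{3309538}{123} - \frac{191}{5}} = \sqrt{- \frac{16571183}{615}} = \frac{i \sqrt{10191277545}}{615}$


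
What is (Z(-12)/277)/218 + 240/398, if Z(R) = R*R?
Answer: 3637488/6008407 ≈ 0.60540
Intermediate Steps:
Z(R) = R²
(Z(-12)/277)/218 + 240/398 = ((-12)²/277)/218 + 240/398 = (144*(1/277))*(1/218) + 240*(1/398) = (144/277)*(1/218) + 120/199 = 72/30193 + 120/199 = 3637488/6008407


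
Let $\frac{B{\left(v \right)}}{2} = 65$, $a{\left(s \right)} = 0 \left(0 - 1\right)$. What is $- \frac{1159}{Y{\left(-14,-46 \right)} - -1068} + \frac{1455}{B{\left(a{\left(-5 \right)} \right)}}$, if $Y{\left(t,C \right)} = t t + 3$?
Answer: $\frac{338563}{32942} \approx 10.278$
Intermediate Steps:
$Y{\left(t,C \right)} = 3 + t^{2}$ ($Y{\left(t,C \right)} = t^{2} + 3 = 3 + t^{2}$)
$a{\left(s \right)} = 0$ ($a{\left(s \right)} = 0 \left(-1\right) = 0$)
$B{\left(v \right)} = 130$ ($B{\left(v \right)} = 2 \cdot 65 = 130$)
$- \frac{1159}{Y{\left(-14,-46 \right)} - -1068} + \frac{1455}{B{\left(a{\left(-5 \right)} \right)}} = - \frac{1159}{\left(3 + \left(-14\right)^{2}\right) - -1068} + \frac{1455}{130} = - \frac{1159}{\left(3 + 196\right) + 1068} + 1455 \cdot \frac{1}{130} = - \frac{1159}{199 + 1068} + \frac{291}{26} = - \frac{1159}{1267} + \frac{291}{26} = \frac{338563}{32942}$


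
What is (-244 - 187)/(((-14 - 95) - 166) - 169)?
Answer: 431/444 ≈ 0.97072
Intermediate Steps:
(-244 - 187)/(((-14 - 95) - 166) - 169) = -431/((-109 - 166) - 169) = -431/(-275 - 169) = -431/(-444) = -431*(-1/444) = 431/444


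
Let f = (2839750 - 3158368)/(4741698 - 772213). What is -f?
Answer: 318618/3969485 ≈ 0.080267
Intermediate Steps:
f = -318618/3969485 ≈ -0.080267
-f = -1*(-318618/3969485) = 318618/3969485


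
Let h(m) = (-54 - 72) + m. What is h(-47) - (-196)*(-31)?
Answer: -6249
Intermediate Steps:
h(m) = -126 + m
h(-47) - (-196)*(-31) = (-126 - 47) - (-196)*(-31) = -173 - 1*6076 = -173 - 6076 = -6249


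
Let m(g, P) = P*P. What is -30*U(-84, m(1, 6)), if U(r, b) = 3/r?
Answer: 15/14 ≈ 1.0714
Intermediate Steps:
m(g, P) = P**2
-30*U(-84, m(1, 6)) = -90/(-84) = -90*(-1)/84 = -30*(-1/28) = 15/14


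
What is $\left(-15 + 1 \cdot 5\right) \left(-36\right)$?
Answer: $360$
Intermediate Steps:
$\left(-15 + 1 \cdot 5\right) \left(-36\right) = \left(-15 + 5\right) \left(-36\right) = \left(-10\right) \left(-36\right) = 360$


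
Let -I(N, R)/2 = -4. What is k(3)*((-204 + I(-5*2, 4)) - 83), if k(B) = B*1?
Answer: -837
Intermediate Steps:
I(N, R) = 8 (I(N, R) = -2*(-4) = 8)
k(B) = B
k(3)*((-204 + I(-5*2, 4)) - 83) = 3*((-204 + 8) - 83) = 3*(-196 - 83) = 3*(-279) = -837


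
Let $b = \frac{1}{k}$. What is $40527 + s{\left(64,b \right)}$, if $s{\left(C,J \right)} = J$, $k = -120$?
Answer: $\frac{4863239}{120} \approx 40527.0$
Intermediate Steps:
$b = - \frac{1}{120}$ ($b = \frac{1}{-120} = - \frac{1}{120} \approx -0.0083333$)
$40527 + s{\left(64,b \right)} = 40527 - \frac{1}{120} = \frac{4863239}{120}$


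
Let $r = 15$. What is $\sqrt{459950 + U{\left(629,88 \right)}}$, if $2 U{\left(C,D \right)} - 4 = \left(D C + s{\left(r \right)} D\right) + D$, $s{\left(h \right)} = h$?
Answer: $2 \sqrt{122083} \approx 698.81$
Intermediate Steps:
$U{\left(C,D \right)} = 2 + 8 D + \frac{C D}{2}$ ($U{\left(C,D \right)} = 2 + \frac{\left(D C + 15 D\right) + D}{2} = 2 + \frac{\left(C D + 15 D\right) + D}{2} = 2 + \frac{\left(15 D + C D\right) + D}{2} = 2 + \frac{16 D + C D}{2} = 2 + \left(8 D + \frac{C D}{2}\right) = 2 + 8 D + \frac{C D}{2}$)
$\sqrt{459950 + U{\left(629,88 \right)}} = \sqrt{459950 + \left(2 + 8 \cdot 88 + \frac{1}{2} \cdot 629 \cdot 88\right)} = \sqrt{459950 + \left(2 + 704 + 27676\right)} = \sqrt{459950 + 28382} = \sqrt{488332} = 2 \sqrt{122083}$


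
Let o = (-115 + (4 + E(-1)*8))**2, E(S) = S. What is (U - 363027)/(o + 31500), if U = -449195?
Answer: -812222/45661 ≈ -17.788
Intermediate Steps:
o = 14161 (o = (-115 + (4 - 1*8))**2 = (-115 + (4 - 8))**2 = (-115 - 4)**2 = (-119)**2 = 14161)
(U - 363027)/(o + 31500) = (-449195 - 363027)/(14161 + 31500) = -812222/45661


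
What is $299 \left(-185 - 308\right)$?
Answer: $-147407$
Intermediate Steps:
$299 \left(-185 - 308\right) = 299 \left(-493\right) = -147407$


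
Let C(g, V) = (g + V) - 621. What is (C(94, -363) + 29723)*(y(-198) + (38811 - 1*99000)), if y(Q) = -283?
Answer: -1743589176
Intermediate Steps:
C(g, V) = -621 + V + g (C(g, V) = (V + g) - 621 = -621 + V + g)
(C(94, -363) + 29723)*(y(-198) + (38811 - 1*99000)) = ((-621 - 363 + 94) + 29723)*(-283 + (38811 - 1*99000)) = (-890 + 29723)*(-283 + (38811 - 99000)) = 28833*(-283 - 60189) = 28833*(-60472) = -1743589176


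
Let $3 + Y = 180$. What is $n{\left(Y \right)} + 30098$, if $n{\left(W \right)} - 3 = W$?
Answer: $30278$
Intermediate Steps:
$Y = 177$ ($Y = -3 + 180 = 177$)
$n{\left(W \right)} = 3 + W$
$n{\left(Y \right)} + 30098 = \left(3 + 177\right) + 30098 = 180 + 30098 = 30278$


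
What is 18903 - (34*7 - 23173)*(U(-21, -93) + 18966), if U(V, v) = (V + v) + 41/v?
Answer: 13403761768/31 ≈ 4.3238e+8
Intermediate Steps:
U(V, v) = V + v + 41/v
18903 - (34*7 - 23173)*(U(-21, -93) + 18966) = 18903 - (34*7 - 23173)*((-21 - 93 + 41/(-93)) + 18966) = 18903 - (238 - 23173)*((-21 - 93 + 41*(-1/93)) + 18966) = 18903 - (-22935)*((-21 - 93 - 41/93) + 18966) = 18903 - (-22935)*(-10643/93 + 18966) = 18903 - (-22935)*1753195/93 = 18903 - 1*(-13403175775/31) = 18903 + 13403175775/31 = 13403761768/31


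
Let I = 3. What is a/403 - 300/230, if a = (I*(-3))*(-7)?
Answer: -10641/9269 ≈ -1.1480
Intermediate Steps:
a = 63 (a = (3*(-3))*(-7) = -9*(-7) = 63)
a/403 - 300/230 = 63/403 - 300/230 = 63*(1/403) - 300*1/230 = 63/403 - 30/23 = -10641/9269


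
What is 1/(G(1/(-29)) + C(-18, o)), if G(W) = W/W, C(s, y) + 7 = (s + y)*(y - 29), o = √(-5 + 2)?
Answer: 171/89932 + 47*I*√3/269796 ≈ 0.0019014 + 0.00030173*I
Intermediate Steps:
o = I*√3 (o = √(-3) = I*√3 ≈ 1.732*I)
C(s, y) = -7 + (-29 + y)*(s + y) (C(s, y) = -7 + (s + y)*(y - 29) = -7 + (s + y)*(-29 + y) = -7 + (-29 + y)*(s + y))
G(W) = 1
1/(G(1/(-29)) + C(-18, o)) = 1/(1 + (-7 + (I*√3)² - 29*(-18) - 29*I*√3 - 18*I*√3)) = 1/(1 + (-7 - 3 + 522 - 29*I*√3 - 18*I*√3)) = 1/(1 + (512 - 47*I*√3)) = 1/(513 - 47*I*√3)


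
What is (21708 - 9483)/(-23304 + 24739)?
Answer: 2445/287 ≈ 8.5192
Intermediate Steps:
(21708 - 9483)/(-23304 + 24739) = 12225/1435 = 12225*(1/1435) = 2445/287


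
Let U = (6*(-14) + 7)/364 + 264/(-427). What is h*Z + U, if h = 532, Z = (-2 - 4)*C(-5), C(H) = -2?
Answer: 141731911/22204 ≈ 6383.2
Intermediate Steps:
U = -18425/22204 (U = (-84 + 7)*(1/364) + 264*(-1/427) = -77*1/364 - 264/427 = -11/52 - 264/427 = -18425/22204 ≈ -0.82981)
Z = 12 (Z = (-2 - 4)*(-2) = -6*(-2) = 12)
h*Z + U = 532*12 - 18425/22204 = 6384 - 18425/22204 = 141731911/22204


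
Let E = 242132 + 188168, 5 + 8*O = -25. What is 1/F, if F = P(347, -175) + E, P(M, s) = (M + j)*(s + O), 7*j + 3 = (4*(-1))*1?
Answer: 2/736905 ≈ 2.7141e-6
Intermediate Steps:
O = -15/4 (O = -5/8 + (1/8)*(-25) = -5/8 - 25/8 = -15/4 ≈ -3.7500)
j = -1 (j = -3/7 + ((4*(-1))*1)/7 = -3/7 + (-4*1)/7 = -3/7 + (1/7)*(-4) = -3/7 - 4/7 = -1)
P(M, s) = (-1 + M)*(-15/4 + s) (P(M, s) = (M - 1)*(s - 15/4) = (-1 + M)*(-15/4 + s))
E = 430300
F = 736905/2 (F = (15/4 - 1*(-175) - 15/4*347 + 347*(-175)) + 430300 = (15/4 + 175 - 5205/4 - 60725) + 430300 = -123695/2 + 430300 = 736905/2 ≈ 3.6845e+5)
1/F = 1/(736905/2) = 2/736905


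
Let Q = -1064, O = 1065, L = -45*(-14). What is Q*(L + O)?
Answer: -1803480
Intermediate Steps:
L = 630
Q*(L + O) = -1064*(630 + 1065) = -1064*1695 = -1803480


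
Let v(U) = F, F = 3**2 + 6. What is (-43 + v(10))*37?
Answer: -1036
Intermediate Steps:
F = 15 (F = 9 + 6 = 15)
v(U) = 15
(-43 + v(10))*37 = (-43 + 15)*37 = -28*37 = -1036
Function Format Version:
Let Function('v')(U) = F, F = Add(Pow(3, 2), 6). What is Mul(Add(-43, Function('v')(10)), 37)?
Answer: -1036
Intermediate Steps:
F = 15 (F = Add(9, 6) = 15)
Function('v')(U) = 15
Mul(Add(-43, Function('v')(10)), 37) = Mul(Add(-43, 15), 37) = Mul(-28, 37) = -1036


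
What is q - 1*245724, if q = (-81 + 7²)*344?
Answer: -256732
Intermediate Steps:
q = -11008 (q = (-81 + 49)*344 = -32*344 = -11008)
q - 1*245724 = -11008 - 1*245724 = -11008 - 245724 = -256732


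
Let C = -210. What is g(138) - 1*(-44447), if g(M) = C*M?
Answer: 15467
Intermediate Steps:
g(M) = -210*M
g(138) - 1*(-44447) = -210*138 - 1*(-44447) = -28980 + 44447 = 15467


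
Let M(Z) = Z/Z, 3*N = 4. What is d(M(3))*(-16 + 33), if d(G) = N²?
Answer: 272/9 ≈ 30.222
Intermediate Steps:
N = 4/3 (N = (⅓)*4 = 4/3 ≈ 1.3333)
M(Z) = 1
d(G) = 16/9 (d(G) = (4/3)² = 16/9)
d(M(3))*(-16 + 33) = 16*(-16 + 33)/9 = (16/9)*17 = 272/9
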